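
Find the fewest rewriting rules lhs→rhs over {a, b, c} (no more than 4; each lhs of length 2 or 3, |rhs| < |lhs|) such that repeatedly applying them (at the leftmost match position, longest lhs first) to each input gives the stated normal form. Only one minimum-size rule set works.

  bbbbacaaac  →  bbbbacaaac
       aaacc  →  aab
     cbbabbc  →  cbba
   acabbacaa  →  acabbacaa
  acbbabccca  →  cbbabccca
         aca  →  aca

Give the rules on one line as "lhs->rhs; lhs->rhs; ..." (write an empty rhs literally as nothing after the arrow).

acb->cb; acc->b; bbc->

  | bbbbacaaac
  | aaacc => aab
  | cbbabbc => cbba
  | acabbacaa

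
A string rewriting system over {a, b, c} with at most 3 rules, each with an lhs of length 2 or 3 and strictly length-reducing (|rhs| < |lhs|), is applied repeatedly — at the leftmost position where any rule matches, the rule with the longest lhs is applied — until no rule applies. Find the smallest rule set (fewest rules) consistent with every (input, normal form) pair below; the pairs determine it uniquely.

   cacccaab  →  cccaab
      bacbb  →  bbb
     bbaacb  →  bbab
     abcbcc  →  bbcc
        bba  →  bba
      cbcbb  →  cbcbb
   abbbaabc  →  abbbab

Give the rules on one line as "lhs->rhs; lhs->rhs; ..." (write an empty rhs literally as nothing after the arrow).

abc->b; ac->

  | cacccaab => cccaab
  | bacbb => bbb
  | bbaacb => bbab
  | abcbcc => bbcc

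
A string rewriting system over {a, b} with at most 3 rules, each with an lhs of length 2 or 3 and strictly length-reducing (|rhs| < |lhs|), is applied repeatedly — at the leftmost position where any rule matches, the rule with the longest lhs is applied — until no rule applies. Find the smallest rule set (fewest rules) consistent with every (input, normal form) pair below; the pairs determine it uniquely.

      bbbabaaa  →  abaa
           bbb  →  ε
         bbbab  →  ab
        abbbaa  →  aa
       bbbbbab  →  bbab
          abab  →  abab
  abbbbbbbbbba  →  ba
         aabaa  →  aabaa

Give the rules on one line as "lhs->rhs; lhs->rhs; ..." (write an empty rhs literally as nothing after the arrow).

aaa->aa; abb->bb; bbb->

  | bbbabaaa => abaaa => abaa
  | bbb => ε
  | bbbab => ab
  | abbbaa => bbbaa => aa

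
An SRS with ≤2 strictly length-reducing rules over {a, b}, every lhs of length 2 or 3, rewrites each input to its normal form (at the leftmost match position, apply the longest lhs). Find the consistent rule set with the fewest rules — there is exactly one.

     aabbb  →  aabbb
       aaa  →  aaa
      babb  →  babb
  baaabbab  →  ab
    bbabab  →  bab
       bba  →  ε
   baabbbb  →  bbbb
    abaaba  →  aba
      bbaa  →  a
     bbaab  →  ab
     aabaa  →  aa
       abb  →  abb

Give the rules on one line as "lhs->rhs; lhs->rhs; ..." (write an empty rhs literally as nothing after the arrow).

baa->; bba->

  | aabbb
  | aaa
  | babb
  | baaabbab => abbab => ab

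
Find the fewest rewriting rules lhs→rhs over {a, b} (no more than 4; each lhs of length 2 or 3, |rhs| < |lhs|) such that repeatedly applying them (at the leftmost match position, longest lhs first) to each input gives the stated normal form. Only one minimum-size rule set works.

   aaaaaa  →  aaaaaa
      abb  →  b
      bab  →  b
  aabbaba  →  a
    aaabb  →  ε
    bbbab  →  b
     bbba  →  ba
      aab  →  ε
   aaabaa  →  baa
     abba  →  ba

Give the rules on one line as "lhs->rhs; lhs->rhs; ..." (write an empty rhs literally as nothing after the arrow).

  | aaaaaa
  | abb => b
  | bab => b
  | aabbaba => bbbaba => baba => bba => a

aab->bb; ab->; aba->ba; bb->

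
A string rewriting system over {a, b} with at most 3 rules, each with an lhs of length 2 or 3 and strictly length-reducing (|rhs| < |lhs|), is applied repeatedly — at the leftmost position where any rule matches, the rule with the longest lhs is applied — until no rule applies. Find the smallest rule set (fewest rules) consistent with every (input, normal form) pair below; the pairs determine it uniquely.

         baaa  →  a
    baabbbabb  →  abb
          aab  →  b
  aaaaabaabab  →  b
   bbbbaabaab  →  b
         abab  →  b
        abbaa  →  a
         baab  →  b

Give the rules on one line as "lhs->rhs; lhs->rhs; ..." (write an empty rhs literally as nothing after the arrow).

aa->; ba->a

  | baaa => aaa => a
  | baabbbabb => aabbbabb => bbbabb => bbabb => babb => abb
  | aab => b
  | aaaaabaabab => aaabaabab => abaabab => aaabab => abab => aab => b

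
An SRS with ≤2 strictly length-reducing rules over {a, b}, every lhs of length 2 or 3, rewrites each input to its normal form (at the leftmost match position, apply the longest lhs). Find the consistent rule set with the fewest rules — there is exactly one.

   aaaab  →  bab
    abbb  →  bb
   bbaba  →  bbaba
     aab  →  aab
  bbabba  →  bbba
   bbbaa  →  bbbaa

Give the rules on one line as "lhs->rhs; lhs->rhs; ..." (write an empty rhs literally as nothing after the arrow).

  | aaaab => bab
  | abbb => bb
  | bbaba
  | aab

aaa->b; abb->b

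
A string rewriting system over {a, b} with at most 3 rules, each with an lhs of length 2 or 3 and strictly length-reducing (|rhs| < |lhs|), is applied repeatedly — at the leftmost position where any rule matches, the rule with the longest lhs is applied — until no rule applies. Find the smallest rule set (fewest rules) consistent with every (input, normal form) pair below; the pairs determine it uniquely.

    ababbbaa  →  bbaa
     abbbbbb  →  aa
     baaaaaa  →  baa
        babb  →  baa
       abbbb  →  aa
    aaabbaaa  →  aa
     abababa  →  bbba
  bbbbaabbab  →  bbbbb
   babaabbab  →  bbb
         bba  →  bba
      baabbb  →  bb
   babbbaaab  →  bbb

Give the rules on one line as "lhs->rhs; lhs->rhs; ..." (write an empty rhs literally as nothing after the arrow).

  | ababbbaa => babbbaa => baabaa => babaa => bbaa
  | abbbbbb => aabbbb => aaabb => aabb => aaa => aa
  | baaaaaa => baaaaa => baaaa => baaa => baa
  | babb => baa

aaa->aa; ab->b; abb->aa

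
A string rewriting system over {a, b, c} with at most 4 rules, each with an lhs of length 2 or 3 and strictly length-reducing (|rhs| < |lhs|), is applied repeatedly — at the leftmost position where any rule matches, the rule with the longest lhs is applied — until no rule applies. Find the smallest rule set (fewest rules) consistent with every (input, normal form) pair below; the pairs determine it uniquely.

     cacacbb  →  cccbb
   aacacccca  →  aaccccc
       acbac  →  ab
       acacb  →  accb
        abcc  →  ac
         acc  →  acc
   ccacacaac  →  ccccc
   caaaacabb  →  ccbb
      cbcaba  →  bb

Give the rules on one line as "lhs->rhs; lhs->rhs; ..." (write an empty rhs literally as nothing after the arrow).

bc->; ca->c; cba->bb

  | cacacbb => ccacbb => cccbb
  | aacacccca => aaccccca => aaccccc
  | acbac => abbc => ab
  | acacb => accb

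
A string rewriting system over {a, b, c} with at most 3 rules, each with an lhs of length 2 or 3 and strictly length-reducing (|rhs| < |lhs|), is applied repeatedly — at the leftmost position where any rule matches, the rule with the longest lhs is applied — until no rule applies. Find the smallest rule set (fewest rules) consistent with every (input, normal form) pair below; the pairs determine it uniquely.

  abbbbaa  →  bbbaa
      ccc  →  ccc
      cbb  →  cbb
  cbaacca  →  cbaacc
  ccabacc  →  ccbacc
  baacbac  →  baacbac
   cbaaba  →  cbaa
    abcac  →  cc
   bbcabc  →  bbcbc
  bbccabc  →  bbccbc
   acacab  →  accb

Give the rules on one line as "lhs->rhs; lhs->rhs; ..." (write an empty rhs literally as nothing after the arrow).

  | abbbbaa => bbbaa
  | ccc
  | cbb
  | cbaacca => cbaacc

ab->; ca->c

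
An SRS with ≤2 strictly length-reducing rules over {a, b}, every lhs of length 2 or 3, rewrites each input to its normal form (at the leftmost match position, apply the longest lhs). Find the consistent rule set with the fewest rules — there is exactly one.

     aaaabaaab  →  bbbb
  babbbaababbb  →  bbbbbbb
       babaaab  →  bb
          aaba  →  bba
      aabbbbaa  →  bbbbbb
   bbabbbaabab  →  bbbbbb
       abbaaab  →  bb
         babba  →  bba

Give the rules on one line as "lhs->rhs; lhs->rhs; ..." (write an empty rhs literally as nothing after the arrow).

aa->b; ab->

  | aaaabaaab => baabaaab => bbbaaab => bbbbab => bbbb
  | babbbaababbb => bbbaababbb => bbbbbabbb => bbbbbbb
  | babaaab => baaab => bbab => bb
  | aaba => bba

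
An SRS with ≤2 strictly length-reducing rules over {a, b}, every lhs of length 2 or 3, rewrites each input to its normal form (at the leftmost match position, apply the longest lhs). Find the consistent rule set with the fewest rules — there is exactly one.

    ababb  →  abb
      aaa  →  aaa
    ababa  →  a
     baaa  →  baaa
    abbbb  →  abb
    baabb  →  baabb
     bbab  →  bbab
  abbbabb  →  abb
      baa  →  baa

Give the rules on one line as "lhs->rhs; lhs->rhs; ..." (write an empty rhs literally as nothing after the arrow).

  | ababb => abb
  | aaa
  | ababa => aba => a
  | baaa

aba->a; bbb->b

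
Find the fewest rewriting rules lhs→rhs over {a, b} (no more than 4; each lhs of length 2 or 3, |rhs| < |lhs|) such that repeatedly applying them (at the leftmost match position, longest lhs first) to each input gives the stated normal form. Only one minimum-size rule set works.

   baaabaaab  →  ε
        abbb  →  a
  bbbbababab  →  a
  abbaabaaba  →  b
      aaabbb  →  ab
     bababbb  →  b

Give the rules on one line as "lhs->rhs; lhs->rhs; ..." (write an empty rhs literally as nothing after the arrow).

  | baaabaaab => bbabaaab => babaaab => aaaab => baab => bbb => ε
  | abbb => a
  | bbbbababab => bababab => aabab => bbab => bab => a
  | abbaabaaba => abaabaaba => abbbaaba => aaaba => baba => aa => b

aa->b; bab->a; bb->b; bbb->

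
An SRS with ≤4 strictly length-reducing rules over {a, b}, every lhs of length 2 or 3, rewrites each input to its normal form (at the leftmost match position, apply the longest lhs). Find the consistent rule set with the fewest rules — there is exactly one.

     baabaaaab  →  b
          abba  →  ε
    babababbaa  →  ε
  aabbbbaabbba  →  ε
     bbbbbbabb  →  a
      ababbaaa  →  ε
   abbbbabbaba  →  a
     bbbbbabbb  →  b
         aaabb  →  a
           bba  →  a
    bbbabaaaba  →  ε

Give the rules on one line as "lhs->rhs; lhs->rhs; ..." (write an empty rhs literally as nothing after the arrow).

aa->; ba->; bb->

  | baabaaaab => abaaaab => aaaab => aab => b
  | abba => aa => ε
  | babababbaa => bababbaa => babbaa => bbaa => aa => ε
  | aabbbbaabbba => bbbbaabbba => bbaabbba => aabbba => bbba => ba => ε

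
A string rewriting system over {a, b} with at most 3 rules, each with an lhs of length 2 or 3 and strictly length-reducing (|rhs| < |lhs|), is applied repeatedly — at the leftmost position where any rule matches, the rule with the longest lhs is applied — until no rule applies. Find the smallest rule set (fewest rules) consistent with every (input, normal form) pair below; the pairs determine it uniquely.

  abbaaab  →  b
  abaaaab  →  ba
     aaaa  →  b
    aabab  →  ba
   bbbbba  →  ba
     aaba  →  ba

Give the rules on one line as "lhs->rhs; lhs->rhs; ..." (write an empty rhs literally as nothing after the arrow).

  | abbaaab => abaaab => aaaab => baab => bbb => bb => b
  | abaaaab => aaaaab => baaab => bbab => bab => ba
  | aaaa => baa => bb => b
  | aabab => bbab => bab => ba

aa->b; ab->a; bb->b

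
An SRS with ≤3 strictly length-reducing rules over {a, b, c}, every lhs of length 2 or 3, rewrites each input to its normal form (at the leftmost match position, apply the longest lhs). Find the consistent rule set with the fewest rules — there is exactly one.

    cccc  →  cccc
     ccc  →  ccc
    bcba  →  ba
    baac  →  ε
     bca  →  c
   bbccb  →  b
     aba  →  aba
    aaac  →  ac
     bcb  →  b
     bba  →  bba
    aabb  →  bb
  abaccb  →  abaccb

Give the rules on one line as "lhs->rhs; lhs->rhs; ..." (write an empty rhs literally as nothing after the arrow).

  | cccc
  | ccc
  | bcba => ba
  | baac => bc => ε

aa->; bc->; bca->c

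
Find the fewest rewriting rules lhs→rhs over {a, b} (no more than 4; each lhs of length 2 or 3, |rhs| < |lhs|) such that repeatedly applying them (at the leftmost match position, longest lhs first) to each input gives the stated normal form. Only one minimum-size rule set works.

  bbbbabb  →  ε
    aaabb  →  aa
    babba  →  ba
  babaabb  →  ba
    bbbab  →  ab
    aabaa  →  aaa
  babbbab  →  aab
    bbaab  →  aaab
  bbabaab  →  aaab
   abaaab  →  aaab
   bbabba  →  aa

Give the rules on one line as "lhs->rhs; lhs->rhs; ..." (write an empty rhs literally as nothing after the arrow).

aba->a; abb->; bb->a

  | bbbbabb => abbabb => abb => ε
  | aaabb => aa
  | babba => ba
  | babaabb => baabb => ba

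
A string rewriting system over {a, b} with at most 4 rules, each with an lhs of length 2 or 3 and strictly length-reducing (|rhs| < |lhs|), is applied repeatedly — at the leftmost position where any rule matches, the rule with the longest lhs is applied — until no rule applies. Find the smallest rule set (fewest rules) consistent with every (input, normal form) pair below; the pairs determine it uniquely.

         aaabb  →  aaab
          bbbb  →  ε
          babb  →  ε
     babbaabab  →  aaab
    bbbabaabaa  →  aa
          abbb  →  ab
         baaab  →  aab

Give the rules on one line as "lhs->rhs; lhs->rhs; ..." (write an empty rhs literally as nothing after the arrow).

  | aaabb => aaab
  | bbbb => bb => ε
  | babb => bb => ε
  | babbaabab => bbaabab => aaabab => aaab

abb->ab; ba->; bb->; bba->aa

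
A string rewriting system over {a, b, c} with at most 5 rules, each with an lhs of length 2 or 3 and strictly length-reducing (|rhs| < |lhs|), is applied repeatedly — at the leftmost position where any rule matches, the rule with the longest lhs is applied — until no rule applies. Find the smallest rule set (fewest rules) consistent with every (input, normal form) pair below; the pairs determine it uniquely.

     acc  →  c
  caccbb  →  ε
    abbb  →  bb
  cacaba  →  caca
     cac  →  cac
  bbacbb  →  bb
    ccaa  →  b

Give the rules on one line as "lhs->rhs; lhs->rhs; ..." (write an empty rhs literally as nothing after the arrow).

ab->; acc->c; caa->bb; cb->

  | acc => c
  | caccbb => ccbb => cb => ε
  | abbb => bb
  | cacaba => caca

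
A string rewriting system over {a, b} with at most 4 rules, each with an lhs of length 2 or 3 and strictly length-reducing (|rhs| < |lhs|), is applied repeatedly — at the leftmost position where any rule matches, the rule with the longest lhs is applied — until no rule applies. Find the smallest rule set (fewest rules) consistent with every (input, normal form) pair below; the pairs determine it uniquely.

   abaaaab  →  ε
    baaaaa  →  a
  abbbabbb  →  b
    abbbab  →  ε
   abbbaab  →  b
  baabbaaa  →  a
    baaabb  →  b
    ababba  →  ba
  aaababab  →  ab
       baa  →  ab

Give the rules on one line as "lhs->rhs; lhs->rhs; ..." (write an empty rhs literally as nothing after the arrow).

  | abaaaab => aabaab => aab => ε
  | baaaaa => abaaa => aaba => a
  | abbbabbb => abbabbb => ababbb => aabbb => bb => b
  | abbbab => abbab => abab => aab => ε

aab->; baa->ab; bab->ab; bb->b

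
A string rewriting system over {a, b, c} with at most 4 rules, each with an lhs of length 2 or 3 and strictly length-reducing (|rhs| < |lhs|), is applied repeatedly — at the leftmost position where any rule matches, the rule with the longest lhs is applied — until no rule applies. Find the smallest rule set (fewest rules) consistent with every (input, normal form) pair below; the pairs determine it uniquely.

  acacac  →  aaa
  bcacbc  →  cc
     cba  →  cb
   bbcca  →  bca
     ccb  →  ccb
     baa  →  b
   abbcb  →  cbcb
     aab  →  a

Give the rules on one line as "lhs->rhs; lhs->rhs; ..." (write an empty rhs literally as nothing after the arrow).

ab->c; ac->a; ba->b; bcc->c

  | acacac => aacac => aaac => aaa
  | bcacbc => bcabc => bccc => cc
  | cba => cb
  | bbcca => bca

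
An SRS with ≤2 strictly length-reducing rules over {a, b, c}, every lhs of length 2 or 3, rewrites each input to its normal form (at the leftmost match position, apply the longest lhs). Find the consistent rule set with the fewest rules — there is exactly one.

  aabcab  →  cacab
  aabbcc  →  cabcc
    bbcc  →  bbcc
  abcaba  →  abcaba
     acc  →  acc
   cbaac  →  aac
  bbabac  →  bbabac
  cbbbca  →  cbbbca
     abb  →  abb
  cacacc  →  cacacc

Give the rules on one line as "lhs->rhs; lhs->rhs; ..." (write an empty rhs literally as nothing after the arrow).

aab->ca; cba->a

  | aabcab => cacab
  | aabbcc => cabcc
  | bbcc
  | abcaba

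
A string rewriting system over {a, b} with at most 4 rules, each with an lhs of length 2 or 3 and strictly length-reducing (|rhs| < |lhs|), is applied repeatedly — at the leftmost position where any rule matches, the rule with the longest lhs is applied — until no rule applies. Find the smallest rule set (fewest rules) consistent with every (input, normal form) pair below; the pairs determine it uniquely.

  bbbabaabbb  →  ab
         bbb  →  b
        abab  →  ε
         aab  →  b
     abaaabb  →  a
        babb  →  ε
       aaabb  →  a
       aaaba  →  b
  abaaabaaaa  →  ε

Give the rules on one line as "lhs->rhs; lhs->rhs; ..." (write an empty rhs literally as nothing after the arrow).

  | bbbabaabbb => babaabbb => baabbb => abbb => ab
  | bbb => b
  | abab => bb => ε
  | aab => b

aa->; aba->b; ba->; bb->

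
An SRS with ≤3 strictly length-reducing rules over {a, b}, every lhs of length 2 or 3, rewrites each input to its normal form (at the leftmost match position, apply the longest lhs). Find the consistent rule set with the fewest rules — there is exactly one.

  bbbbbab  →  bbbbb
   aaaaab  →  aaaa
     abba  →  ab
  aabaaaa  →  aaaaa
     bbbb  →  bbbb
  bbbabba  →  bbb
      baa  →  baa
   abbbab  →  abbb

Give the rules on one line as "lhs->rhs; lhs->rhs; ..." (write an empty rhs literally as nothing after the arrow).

  | bbbbbab => bbbbb
  | aaaaab => aaaa
  | abba => ab
  | aabaaaa => aaaaa

aab->a; bba->b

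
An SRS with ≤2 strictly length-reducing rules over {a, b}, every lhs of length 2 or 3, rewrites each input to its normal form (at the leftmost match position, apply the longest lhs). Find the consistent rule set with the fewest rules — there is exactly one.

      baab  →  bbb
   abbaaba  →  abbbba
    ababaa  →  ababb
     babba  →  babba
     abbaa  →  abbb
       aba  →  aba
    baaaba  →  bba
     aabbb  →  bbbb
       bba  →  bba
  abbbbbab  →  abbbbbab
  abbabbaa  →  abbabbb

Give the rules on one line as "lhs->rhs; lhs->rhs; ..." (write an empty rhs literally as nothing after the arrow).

aa->b; aaa->

  | baab => bbb
  | abbaaba => abbbba
  | ababaa => ababb
  | babba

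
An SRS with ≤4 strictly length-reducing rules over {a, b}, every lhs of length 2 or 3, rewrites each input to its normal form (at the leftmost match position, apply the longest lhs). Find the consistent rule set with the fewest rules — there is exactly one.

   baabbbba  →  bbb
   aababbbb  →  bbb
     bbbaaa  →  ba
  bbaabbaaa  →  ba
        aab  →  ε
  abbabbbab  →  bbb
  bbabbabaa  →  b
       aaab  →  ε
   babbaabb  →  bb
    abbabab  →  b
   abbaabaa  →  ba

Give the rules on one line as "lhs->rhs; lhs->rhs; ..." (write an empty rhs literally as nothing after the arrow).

aa->a; ab->; bba->b

  | baabbbba => babbbba => bbbba => bbb
  | aababbbb => ababbbb => abbbb => bbb
  | bbbaaa => bbaa => ba
  | bbaabbaaa => babbaaa => bbaaa => baa => ba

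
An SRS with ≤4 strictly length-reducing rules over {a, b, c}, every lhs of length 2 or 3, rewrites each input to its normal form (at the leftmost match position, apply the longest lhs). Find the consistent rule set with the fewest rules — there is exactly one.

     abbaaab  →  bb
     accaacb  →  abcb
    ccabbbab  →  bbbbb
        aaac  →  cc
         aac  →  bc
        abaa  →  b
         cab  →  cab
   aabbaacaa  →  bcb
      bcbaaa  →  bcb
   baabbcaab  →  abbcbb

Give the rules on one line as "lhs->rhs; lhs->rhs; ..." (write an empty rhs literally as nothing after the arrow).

  | abbaaab => abaab => aab => bb
  | accaacb => abbacb => abcb
  | ccabbbab => bbbbbab => bbbbb
  | aaac => cc

aa->b; aaa->c; ba->; cca->bb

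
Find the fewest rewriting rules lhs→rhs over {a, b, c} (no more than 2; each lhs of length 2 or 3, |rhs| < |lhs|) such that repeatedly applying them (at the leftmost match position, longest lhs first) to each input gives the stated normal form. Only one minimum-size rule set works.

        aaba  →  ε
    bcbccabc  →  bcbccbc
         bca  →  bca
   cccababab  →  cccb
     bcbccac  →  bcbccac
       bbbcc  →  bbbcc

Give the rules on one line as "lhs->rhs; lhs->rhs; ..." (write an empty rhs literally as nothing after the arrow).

ab->b; ba->

  | aaba => aba => ba => ε
  | bcbccabc => bcbccbc
  | bca
  | cccababab => cccbabab => cccbab => cccb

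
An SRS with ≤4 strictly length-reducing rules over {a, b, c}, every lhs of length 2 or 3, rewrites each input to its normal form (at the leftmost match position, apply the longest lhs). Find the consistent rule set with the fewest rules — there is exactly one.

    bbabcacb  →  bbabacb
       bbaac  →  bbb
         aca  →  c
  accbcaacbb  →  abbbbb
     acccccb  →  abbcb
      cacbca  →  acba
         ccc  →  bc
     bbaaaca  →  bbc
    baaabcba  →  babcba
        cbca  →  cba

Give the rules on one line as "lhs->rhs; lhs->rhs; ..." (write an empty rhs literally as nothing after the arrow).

aa->c; ca->a; cc->b

  | bbabcacb => bbabacb
  | bbaac => bbcc => bbb
  | aca => aa => c
  | accbcaacbb => abbcaacbb => abbaacbb => abbccbb => abbbbb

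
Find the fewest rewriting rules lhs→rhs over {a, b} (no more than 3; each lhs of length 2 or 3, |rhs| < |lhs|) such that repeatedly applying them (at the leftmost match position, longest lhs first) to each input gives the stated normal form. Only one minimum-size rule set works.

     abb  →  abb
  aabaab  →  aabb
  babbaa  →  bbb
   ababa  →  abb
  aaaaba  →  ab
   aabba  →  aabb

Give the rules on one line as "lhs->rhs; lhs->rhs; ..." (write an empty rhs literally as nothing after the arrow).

  | abb
  | aabaab => aabab => aabb
  | babbaa => bbbaa => bbba => bbb
  | ababa => abba => abb

aaa->; ba->b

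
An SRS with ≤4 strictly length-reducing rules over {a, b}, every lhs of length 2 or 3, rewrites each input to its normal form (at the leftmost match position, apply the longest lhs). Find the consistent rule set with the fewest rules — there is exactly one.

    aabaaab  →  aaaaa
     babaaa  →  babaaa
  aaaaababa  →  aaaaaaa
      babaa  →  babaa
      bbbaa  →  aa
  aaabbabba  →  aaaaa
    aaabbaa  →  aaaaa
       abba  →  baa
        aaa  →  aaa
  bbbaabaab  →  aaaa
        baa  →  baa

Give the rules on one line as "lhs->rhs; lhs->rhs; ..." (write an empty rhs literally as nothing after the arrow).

aab->aa; abb->ba; bbb->

  | aabaaab => aaaaab => aaaaa
  | babaaa
  | aaaaababa => aaaaaaba => aaaaaaa
  | babaa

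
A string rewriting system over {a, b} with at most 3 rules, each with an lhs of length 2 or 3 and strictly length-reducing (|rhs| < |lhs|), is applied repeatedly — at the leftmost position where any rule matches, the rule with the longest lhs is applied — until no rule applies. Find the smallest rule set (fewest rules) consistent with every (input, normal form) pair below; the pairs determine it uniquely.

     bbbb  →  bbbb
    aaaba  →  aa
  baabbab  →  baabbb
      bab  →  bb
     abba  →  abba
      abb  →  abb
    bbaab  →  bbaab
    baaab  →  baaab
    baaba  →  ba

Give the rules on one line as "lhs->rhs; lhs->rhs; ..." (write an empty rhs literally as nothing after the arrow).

  | bbbb
  | aaaba => aa
  | baabbab => baabbb
  | bab => bb

aba->; bab->bb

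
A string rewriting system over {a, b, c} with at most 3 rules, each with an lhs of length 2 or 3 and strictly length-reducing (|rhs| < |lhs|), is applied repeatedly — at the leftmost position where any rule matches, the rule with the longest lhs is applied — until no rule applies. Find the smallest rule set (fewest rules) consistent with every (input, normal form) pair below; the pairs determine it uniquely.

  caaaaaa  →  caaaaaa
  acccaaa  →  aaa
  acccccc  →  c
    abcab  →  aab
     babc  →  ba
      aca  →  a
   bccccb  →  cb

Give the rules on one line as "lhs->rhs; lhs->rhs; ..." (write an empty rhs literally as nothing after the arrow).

ac->; bc->; cc->

  | caaaaaa
  | acccaaa => ccaaa => aaa
  | acccccc => ccccc => ccc => c
  | abcab => aab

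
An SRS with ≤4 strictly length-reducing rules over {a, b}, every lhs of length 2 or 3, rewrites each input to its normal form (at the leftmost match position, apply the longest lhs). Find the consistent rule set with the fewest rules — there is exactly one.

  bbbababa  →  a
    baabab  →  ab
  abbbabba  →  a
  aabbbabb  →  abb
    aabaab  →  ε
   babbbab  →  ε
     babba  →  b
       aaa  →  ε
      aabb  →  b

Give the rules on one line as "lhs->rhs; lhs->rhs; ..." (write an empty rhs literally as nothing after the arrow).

  | bbbababa => bbababa => bababa => ababa => aaba => a
  | baabab => aabab => ab
  | abbbabba => abbabba => ababba => aabba => ba => a
  | aabbbabb => bbabb => babb => abb

aa->b; aaa->; aab->; ba->a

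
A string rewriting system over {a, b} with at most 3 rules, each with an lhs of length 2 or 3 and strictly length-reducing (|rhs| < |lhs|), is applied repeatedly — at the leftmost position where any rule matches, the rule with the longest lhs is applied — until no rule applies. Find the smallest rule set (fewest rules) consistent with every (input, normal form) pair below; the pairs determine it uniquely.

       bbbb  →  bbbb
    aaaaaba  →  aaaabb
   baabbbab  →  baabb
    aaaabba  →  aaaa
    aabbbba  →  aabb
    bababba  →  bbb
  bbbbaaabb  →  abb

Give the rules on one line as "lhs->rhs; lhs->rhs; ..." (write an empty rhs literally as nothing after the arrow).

aba->bb; bba->

  | bbbb
  | aaaaaba => aaaabb
  | baabbbab => baabb
  | aaaabba => aaaa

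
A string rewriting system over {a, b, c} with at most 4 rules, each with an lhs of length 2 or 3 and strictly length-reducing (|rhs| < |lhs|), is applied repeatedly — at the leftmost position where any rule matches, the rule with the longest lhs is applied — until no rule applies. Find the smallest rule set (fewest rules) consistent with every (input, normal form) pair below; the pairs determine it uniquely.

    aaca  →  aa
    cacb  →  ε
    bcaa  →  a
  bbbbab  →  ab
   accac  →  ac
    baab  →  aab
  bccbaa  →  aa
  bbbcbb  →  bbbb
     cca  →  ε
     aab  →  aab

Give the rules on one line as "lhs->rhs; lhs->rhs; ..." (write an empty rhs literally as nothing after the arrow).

ba->a; ca->; cb->; cc->c

  | aaca => aa
  | cacb => cb => ε
  | bcaa => ba => a
  | bbbbab => bbbab => bbab => bab => ab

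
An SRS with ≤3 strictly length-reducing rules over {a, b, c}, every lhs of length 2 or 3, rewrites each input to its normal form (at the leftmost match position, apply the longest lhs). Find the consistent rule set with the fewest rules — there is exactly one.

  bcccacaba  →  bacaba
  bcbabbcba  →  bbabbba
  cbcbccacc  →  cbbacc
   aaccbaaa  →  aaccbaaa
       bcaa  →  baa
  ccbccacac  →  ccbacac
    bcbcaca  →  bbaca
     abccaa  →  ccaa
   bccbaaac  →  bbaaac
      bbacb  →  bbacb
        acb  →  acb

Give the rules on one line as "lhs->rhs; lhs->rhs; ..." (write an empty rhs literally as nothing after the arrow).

abc->c; bc->b

  | bcccacaba => bccacaba => bcacaba => bacaba
  | bcbabbcba => bbabbcba => bbabbba
  | cbcbccacc => cbbccacc => cbbcacc => cbbacc
  | aaccbaaa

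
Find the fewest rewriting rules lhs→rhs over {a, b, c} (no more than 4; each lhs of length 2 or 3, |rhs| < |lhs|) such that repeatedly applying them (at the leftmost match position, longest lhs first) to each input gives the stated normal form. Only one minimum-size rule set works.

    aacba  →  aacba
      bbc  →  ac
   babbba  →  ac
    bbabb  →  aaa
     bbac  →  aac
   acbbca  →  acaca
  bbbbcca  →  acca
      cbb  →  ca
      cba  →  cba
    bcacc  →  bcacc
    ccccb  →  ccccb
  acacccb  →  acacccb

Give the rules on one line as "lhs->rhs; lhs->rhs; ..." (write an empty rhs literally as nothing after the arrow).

aba->bc; bb->a; bbb->b

  | aacba
  | bbc => ac
  | babbba => baba => bbc => ac
  | bbabb => aabb => aaa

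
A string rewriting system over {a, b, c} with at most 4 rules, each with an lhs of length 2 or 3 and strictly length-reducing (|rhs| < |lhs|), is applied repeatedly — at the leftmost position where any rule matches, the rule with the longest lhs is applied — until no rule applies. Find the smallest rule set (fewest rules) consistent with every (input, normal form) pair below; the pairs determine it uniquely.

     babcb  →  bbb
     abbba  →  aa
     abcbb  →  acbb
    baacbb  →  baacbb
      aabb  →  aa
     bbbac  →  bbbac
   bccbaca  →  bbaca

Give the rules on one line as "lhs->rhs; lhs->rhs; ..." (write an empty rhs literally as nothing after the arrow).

ab->a; bab->bb; bc->b

  | babcb => bbcb => bbb
  | abbba => abba => aba => aa
  | abcbb => acbb
  | baacbb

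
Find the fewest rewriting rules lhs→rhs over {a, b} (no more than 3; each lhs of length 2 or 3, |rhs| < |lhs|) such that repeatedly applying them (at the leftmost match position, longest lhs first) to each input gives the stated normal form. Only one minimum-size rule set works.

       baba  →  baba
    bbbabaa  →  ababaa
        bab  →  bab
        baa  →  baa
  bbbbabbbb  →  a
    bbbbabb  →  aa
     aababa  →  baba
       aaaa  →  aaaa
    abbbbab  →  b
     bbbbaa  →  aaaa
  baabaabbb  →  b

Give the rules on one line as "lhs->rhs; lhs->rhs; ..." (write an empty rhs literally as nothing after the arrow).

aab->b; bb->a

  | baba
  | bbbabaa => ababaa
  | bab
  | baa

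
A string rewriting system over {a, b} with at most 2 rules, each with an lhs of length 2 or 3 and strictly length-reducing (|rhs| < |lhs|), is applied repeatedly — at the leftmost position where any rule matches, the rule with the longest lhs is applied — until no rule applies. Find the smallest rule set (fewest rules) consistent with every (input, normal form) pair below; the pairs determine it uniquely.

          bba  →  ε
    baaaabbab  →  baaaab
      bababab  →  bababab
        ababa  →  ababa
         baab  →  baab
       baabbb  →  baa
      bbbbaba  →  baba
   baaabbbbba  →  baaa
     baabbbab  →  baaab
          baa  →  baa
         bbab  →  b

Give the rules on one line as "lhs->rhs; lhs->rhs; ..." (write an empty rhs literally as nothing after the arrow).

bba->; bbb->

  | bba => ε
  | baaaabbab => baaaab
  | bababab
  | ababa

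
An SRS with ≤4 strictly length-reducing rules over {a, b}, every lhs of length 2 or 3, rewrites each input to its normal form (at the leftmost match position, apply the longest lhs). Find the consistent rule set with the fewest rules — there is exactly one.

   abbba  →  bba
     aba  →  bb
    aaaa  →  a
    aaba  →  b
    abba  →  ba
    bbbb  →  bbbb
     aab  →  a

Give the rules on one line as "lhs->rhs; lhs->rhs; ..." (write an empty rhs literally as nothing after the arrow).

  | abbba => bba
  | aba => bb
  | aaaa => a
  | aaba => abb => b

aaa->; ab->; aba->bb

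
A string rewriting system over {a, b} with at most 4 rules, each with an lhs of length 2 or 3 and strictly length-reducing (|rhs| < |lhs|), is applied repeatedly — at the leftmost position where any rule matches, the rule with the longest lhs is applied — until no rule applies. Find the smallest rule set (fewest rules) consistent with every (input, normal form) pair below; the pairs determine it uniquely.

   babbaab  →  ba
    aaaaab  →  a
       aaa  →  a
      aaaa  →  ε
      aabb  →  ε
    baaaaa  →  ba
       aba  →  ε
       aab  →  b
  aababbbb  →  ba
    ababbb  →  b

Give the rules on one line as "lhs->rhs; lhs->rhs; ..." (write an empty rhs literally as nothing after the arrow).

aa->; ab->a; bb->

  | babbaab => babaab => baaab => bab => ba
  | aaaaab => aaab => ab => a
  | aaa => a
  | aaaa => aa => ε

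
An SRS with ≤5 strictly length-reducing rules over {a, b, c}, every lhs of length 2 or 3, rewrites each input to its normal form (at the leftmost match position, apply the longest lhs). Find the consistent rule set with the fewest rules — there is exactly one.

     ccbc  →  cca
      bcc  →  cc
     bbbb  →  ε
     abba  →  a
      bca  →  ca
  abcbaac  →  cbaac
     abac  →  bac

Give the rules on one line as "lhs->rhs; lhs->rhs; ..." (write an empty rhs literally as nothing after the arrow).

ab->b; bb->; bc->c; cbc->ca

  | ccbc => cca
  | bcc => cc
  | bbbb => bb => ε
  | abba => bba => a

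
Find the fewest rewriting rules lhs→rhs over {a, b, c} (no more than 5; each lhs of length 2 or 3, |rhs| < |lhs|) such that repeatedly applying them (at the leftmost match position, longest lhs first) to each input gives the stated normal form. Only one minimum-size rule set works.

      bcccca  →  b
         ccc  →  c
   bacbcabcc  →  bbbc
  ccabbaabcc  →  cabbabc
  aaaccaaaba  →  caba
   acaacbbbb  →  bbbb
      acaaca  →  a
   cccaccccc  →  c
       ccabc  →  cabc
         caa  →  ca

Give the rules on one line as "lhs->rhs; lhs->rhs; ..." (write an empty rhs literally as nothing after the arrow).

aa->a; ac->; bca->b; cc->c

  | bcccca => bccca => bcca => bca => b
  | ccc => cc => c
  | bacbcabcc => bbcabcc => bbbcc => bbbc
  | ccabbaabcc => cabbaabcc => cabbabcc => cabbabc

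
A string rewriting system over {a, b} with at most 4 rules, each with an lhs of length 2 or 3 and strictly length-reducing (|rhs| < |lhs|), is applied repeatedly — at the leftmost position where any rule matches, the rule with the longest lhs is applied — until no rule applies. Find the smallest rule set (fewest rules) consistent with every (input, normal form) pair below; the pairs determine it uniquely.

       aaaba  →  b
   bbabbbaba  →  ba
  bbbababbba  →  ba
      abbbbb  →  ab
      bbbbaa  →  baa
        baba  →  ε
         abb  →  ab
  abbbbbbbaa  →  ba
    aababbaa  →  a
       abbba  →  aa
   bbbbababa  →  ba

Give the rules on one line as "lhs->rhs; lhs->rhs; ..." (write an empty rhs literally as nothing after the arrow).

aab->b; aba->bb; bb->b; bbb->

  | aaaba => aba => bb => b
  | bbabbbaba => babbbaba => baaba => bba => ba
  | bbbababbba => ababbba => bbbbba => bba => ba
  | abbbbb => abb => ab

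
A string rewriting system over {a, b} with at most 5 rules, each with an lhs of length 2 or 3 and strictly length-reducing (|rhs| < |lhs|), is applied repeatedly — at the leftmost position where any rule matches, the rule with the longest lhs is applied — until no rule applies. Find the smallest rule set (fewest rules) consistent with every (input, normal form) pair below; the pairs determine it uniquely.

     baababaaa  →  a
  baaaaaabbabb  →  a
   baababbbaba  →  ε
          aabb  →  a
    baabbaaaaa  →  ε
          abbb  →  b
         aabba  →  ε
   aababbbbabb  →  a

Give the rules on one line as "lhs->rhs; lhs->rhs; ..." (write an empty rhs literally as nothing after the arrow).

  | baababaaa => aababaaa => babaaa => abaaa => aaaa => a
  | baaaaaabbabb => aaaaaabbabb => aaabbabb => bbabb => aabb => bb => a
  | baababbbaba => aababbbaba => babbbaba => abbbaba => aababa => baba => aba => aa => ε
  | aabb => bb => a

aa->; aaa->; ba->a; bb->a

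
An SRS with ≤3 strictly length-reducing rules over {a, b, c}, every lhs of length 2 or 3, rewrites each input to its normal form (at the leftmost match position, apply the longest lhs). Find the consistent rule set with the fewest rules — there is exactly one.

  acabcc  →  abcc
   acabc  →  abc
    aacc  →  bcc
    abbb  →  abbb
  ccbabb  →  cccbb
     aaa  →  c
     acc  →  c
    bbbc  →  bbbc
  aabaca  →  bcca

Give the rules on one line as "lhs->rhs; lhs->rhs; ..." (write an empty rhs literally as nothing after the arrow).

aa->b; ac->; ba->c

  | acabcc => abcc
  | acabc => abc
  | aacc => bcc
  | abbb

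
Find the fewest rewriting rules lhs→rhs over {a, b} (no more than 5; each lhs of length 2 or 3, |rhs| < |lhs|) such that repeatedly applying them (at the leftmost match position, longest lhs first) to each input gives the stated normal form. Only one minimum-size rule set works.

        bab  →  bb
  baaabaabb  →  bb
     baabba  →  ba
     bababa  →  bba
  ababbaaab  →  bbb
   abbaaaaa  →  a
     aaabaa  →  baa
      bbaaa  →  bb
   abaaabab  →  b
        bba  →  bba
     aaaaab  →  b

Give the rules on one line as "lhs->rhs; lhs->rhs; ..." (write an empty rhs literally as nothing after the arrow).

  | bab => bb
  | baaabaabb => bbaabb => bbaaa => bb
  | baabba => baaaa => ba
  | bababa => bba

aaa->; ab->b; aba->; abb->aa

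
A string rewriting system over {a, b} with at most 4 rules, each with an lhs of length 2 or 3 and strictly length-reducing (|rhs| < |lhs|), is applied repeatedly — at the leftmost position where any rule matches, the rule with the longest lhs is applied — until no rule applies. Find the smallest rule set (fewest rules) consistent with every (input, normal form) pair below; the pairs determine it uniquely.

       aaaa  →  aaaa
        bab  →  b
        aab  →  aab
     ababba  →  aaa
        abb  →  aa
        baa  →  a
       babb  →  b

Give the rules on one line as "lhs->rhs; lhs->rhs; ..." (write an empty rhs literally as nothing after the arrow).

  | aaaa
  | bab => b
  | aab
  | ababba => abba => aaa

abb->aa; ba->; bb->b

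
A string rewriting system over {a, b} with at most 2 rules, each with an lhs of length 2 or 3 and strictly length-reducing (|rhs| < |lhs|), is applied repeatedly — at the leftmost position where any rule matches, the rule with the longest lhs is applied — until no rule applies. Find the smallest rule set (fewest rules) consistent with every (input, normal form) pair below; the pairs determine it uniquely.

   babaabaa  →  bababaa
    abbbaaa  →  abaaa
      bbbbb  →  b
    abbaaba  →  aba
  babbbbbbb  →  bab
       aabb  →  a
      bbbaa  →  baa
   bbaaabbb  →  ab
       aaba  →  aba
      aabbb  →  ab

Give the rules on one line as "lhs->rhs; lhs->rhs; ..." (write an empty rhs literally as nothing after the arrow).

  | babaabaa => bababaa
  | abbbaaa => abaaa
  | bbbbb => bbb => b
  | abbaaba => aaaba => aaba => aba

aab->ab; bb->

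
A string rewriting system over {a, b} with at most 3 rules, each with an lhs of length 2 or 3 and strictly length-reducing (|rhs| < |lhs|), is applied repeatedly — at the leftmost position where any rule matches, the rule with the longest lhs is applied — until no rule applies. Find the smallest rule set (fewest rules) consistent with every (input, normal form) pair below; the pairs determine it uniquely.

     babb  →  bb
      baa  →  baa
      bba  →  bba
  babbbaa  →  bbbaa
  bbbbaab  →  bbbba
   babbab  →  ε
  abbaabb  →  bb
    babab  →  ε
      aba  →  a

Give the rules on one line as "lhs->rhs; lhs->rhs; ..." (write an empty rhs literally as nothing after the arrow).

ab->; abb->bb; bab->ab

  | babb => abb => bb
  | baa
  | bba
  | babbbaa => abbbaa => bbbaa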